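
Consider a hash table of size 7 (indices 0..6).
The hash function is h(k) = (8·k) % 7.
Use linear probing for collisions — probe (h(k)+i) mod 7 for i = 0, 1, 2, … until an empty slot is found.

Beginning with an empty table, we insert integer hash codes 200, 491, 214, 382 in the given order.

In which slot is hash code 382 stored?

Insert 200: h=4, slot 4 empty -> index 4.
Insert 491: h=1, slot 1 empty -> index 1.
Insert 214: h=4, slot 4 occupied -> index 5.
Insert 382: h=4, slots 4,5 occupied -> index 6.
Table: [_, 491, _, _, 200, 214, 382]

6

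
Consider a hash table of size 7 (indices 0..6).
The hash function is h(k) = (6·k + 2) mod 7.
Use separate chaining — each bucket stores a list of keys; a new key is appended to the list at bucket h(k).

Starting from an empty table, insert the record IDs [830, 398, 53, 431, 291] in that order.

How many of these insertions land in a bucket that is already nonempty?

3

830 -> bucket 5
398 -> bucket 3
53 -> bucket 5 (collision)
431 -> bucket 5 (collision)
291 -> bucket 5 (collision)
Final buckets:
0: ∅
1: ∅
2: ∅
3: 398
4: ∅
5: 830 -> 53 -> 431 -> 291
6: ∅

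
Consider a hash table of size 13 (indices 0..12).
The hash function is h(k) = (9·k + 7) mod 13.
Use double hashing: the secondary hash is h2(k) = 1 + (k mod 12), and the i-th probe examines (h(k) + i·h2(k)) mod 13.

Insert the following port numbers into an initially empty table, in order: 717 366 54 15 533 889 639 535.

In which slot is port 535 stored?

717: h=12 -> slot 12
366: h=12, h2=7, probe 12,6 -> slot 6
54: h=12, h2=7, probe 12,6,0 -> slot 0
15: h=12, h2=4, probe 12,3 -> slot 3
533: h=7 -> slot 7
889: h=0, h2=2, probe 0,2 -> slot 2
639: h=12, h2=4, probe 12,3,7,11 -> slot 11
535: h=12, h2=8, probe 12,7,2,10 -> slot 10
Table: [54, -, 889, 15, -, -, 366, 533, -, -, 535, 639, 717]

10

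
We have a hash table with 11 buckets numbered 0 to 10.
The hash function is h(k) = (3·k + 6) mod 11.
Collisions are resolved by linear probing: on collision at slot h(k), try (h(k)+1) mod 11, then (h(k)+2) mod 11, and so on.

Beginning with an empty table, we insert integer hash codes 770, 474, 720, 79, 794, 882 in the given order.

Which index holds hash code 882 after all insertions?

3

770: h=6 -> slot 6
474: h=9 -> slot 9
720: h=10 -> slot 10
79: h=1 -> slot 1
794: h=1, probe 1,2 -> slot 2
882: h=1, probe 1,2,3 -> slot 3
Table: [-, 79, 794, 882, -, -, 770, -, -, 474, 720]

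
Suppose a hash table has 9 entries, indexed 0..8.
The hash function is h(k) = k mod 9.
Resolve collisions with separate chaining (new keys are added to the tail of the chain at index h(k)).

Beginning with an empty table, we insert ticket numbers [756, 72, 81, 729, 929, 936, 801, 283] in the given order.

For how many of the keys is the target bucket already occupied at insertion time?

Insert 756: h=0, bucket 0 empty → new chain.
Insert 72: h=0, bucket 0 nonempty → append to chain.
Insert 81: h=0, bucket 0 nonempty → append to chain.
Insert 729: h=0, bucket 0 nonempty → append to chain.
Insert 929: h=2, bucket 2 empty → new chain.
Insert 936: h=0, bucket 0 nonempty → append to chain.
Insert 801: h=0, bucket 0 nonempty → append to chain.
Insert 283: h=4, bucket 4 empty → new chain.
Final buckets:
0: 756 -> 72 -> 81 -> 729 -> 936 -> 801
1: —
2: 929
3: —
4: 283
5: —
6: —
7: —
8: —

5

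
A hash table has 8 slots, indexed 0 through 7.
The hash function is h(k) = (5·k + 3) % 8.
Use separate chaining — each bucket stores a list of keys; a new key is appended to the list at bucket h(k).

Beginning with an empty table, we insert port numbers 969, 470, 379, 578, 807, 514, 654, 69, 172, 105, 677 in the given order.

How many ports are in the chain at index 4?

2

969 -> bucket 0
470 -> bucket 1
379 -> bucket 2
578 -> bucket 5
807 -> bucket 6
514 -> bucket 5 (collision)
654 -> bucket 1 (collision)
69 -> bucket 4
172 -> bucket 7
105 -> bucket 0 (collision)
677 -> bucket 4 (collision)
Final buckets:
0: 969 -> 105
1: 470 -> 654
2: 379
3: -
4: 69 -> 677
5: 578 -> 514
6: 807
7: 172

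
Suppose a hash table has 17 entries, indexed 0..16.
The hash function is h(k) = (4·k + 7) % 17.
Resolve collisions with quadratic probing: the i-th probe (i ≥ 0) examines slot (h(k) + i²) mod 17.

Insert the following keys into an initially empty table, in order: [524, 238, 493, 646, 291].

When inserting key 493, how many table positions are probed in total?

2

524: h=12 -> slot 12
238: h=7 -> slot 7
493: h=7, probe 7,8 -> slot 8
646: h=7, probe 7,8,11 -> slot 11
291: h=15 -> slot 15
Table: [-, -, -, -, -, -, -, 238, 493, -, -, 646, 524, -, -, 291, -]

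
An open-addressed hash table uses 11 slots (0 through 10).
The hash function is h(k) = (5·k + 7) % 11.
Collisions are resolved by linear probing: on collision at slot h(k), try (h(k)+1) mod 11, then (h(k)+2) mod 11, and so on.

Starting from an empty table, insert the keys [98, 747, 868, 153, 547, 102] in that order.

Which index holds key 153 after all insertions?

5

98 hashes to 2; slot 2 is free => place at 2.
747 hashes to 2; 2 taken => place at 3.
868 hashes to 2; 2,3 taken => place at 4.
153 hashes to 2; 2,3,4 taken => place at 5.
547 hashes to 3; 3,4,5 taken => place at 6.
102 hashes to 0; slot 0 is free => place at 0.
Table: [102, ∅, 98, 747, 868, 153, 547, ∅, ∅, ∅, ∅]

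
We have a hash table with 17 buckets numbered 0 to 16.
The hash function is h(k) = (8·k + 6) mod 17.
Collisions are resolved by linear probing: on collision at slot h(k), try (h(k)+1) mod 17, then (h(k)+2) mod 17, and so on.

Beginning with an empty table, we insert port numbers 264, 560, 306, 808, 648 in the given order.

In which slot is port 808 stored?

11

Insert 264: h=10, slot 10 empty -> index 10.
Insert 560: h=15, slot 15 empty -> index 15.
Insert 306: h=6, slot 6 empty -> index 6.
Insert 808: h=10, slot 10 occupied -> index 11.
Insert 648: h=5, slot 5 empty -> index 5.
Table: [∅, ∅, ∅, ∅, ∅, 648, 306, ∅, ∅, ∅, 264, 808, ∅, ∅, ∅, 560, ∅]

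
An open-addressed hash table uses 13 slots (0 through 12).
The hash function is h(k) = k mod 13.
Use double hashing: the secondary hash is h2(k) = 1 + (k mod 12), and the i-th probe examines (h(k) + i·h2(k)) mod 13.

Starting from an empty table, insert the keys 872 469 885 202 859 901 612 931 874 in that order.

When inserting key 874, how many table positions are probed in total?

3

Insert 872: h=1, slot 1 empty -> index 1.
Insert 469: h=1, h2=2, slot 1 occupied -> index 3.
Insert 885: h=1, h2=10, slot 1 occupied -> index 11.
Insert 202: h=7, slot 7 empty -> index 7.
Insert 859: h=1, h2=8, slot 1 occupied -> index 9.
Insert 901: h=4, slot 4 empty -> index 4.
Insert 612: h=1, h2=1, slot 1 occupied -> index 2.
Insert 931: h=8, slot 8 empty -> index 8.
Insert 874: h=3, h2=11, slots 3,1 occupied -> index 12.
Table: [., 872, 612, 469, 901, ., ., 202, 931, 859, ., 885, 874]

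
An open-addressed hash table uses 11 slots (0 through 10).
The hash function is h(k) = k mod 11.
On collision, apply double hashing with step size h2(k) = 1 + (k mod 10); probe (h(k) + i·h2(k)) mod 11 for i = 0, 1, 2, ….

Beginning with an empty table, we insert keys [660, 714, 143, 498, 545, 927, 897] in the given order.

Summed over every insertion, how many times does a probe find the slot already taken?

7

660 hashes to 0; slot 0 is free → place at 0.
714 hashes to 10; slot 10 is free → place at 10.
143 hashes to 0, h2=4; 0 taken → place at 4.
498 hashes to 3; slot 3 is free → place at 3.
545 hashes to 6; slot 6 is free → place at 6.
927 hashes to 3, h2=8; 3,0 taken → place at 8.
897 hashes to 6, h2=8; 6,3,0,8 taken → place at 5.
Table: [660, ., ., 498, 143, 897, 545, ., 927, ., 714]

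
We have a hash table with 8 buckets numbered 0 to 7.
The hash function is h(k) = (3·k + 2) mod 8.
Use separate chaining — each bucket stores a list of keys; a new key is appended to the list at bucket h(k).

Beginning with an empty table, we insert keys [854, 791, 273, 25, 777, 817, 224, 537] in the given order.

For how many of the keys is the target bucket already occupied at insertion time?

4

854 -> bucket 4
791 -> bucket 7
273 -> bucket 5
25 -> bucket 5 (collision)
777 -> bucket 5 (collision)
817 -> bucket 5 (collision)
224 -> bucket 2
537 -> bucket 5 (collision)
Final buckets:
0: _
1: _
2: 224
3: _
4: 854
5: 273 -> 25 -> 777 -> 817 -> 537
6: _
7: 791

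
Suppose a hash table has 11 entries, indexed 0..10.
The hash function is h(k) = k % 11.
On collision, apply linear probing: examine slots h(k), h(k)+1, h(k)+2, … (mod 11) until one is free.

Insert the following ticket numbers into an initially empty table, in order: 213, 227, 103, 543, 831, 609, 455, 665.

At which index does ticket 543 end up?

213 hashes to 4; slot 4 is free → place at 4.
227 hashes to 7; slot 7 is free → place at 7.
103 hashes to 4; 4 taken → place at 5.
543 hashes to 4; 4,5 taken → place at 6.
831 hashes to 6; 6,7 taken → place at 8.
609 hashes to 4; 4,5,6,7,8 taken → place at 9.
455 hashes to 4; 4,5,6,7,8,9 taken → place at 10.
665 hashes to 5; 5,6,7,8,9,10 taken → place at 0.
Table: [665, _, _, _, 213, 103, 543, 227, 831, 609, 455]

6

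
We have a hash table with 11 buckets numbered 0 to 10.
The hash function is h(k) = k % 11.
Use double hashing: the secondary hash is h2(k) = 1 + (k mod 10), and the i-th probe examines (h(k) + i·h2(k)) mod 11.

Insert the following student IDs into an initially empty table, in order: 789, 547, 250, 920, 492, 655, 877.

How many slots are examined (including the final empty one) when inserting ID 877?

3

789: h=8 -> slot 8
547: h=8, h2=8, probe 8,5 -> slot 5
250: h=8, h2=1, probe 8,9 -> slot 9
920: h=7 -> slot 7
492: h=8, h2=3, probe 8,0 -> slot 0
655: h=6 -> slot 6
877: h=8, h2=8, probe 8,5,2 -> slot 2
Table: [492, ., 877, ., ., 547, 655, 920, 789, 250, .]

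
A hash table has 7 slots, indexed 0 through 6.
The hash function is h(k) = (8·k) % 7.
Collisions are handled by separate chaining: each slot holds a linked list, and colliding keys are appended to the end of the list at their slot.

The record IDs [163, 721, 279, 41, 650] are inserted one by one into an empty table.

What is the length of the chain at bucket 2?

Insert 163: h=2, bucket 2 empty -> new chain.
Insert 721: h=0, bucket 0 empty -> new chain.
Insert 279: h=6, bucket 6 empty -> new chain.
Insert 41: h=6, bucket 6 nonempty -> append to chain.
Insert 650: h=6, bucket 6 nonempty -> append to chain.
Final buckets:
0: 721
1: .
2: 163
3: .
4: .
5: .
6: 279 -> 41 -> 650

1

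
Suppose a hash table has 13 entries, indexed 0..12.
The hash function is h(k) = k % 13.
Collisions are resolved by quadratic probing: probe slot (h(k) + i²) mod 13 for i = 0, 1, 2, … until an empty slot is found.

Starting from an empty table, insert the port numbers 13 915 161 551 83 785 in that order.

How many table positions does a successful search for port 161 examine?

13: h=0 → slot 0
915: h=5 → slot 5
161: h=5, probe 5,6 → slot 6
551: h=5, probe 5,6,9 → slot 9
83: h=5, probe 5,6,9,1 → slot 1
785: h=5, probe 5,6,9,1,8 → slot 8
Table: [13, 83, -, -, -, 915, 161, -, 785, 551, -, -, -]
Lookup 161: h=5, probe 5,6 → found at 6.

2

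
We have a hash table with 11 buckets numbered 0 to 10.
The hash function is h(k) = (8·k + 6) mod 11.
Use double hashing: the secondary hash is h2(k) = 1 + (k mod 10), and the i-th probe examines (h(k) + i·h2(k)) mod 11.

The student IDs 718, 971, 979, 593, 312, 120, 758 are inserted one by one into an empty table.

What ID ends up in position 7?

718 hashes to 8; slot 8 is free => place at 8.
971 hashes to 8, h2=2; 8 taken => place at 10.
979 hashes to 6; slot 6 is free => place at 6.
593 hashes to 9; slot 9 is free => place at 9.
312 hashes to 5; slot 5 is free => place at 5.
120 hashes to 9, h2=1; 9,10 taken => place at 0.
758 hashes to 9, h2=9; 9 taken => place at 7.
Table: [120, -, -, -, -, 312, 979, 758, 718, 593, 971]

758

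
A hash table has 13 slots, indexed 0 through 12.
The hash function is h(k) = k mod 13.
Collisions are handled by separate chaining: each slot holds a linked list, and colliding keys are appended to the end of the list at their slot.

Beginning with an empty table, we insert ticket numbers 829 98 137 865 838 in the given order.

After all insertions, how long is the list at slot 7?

Insert 829: h=10, bucket 10 empty → new chain.
Insert 98: h=7, bucket 7 empty → new chain.
Insert 137: h=7, bucket 7 nonempty → append to chain.
Insert 865: h=7, bucket 7 nonempty → append to chain.
Insert 838: h=6, bucket 6 empty → new chain.
Final buckets:
0: _
1: _
2: _
3: _
4: _
5: _
6: 838
7: 98 -> 137 -> 865
8: _
9: _
10: 829
11: _
12: _

3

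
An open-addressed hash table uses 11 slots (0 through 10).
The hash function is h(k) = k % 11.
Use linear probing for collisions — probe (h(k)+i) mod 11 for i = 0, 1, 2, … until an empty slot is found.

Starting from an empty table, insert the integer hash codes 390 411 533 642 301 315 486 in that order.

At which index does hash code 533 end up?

390 hashes to 5; slot 5 is free → place at 5.
411 hashes to 4; slot 4 is free → place at 4.
533 hashes to 5; 5 taken → place at 6.
642 hashes to 4; 4,5,6 taken → place at 7.
301 hashes to 4; 4,5,6,7 taken → place at 8.
315 hashes to 7; 7,8 taken → place at 9.
486 hashes to 2; slot 2 is free → place at 2.
Table: [∅, ∅, 486, ∅, 411, 390, 533, 642, 301, 315, ∅]

6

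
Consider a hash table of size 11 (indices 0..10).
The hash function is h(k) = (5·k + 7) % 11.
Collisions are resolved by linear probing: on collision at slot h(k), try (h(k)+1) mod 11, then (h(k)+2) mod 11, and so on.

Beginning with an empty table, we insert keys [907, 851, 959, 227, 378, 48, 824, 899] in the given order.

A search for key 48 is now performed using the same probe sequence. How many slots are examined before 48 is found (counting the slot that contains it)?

4

907 hashes to 10; slot 10 is free -> place at 10.
851 hashes to 5; slot 5 is free -> place at 5.
959 hashes to 6; slot 6 is free -> place at 6.
227 hashes to 9; slot 9 is free -> place at 9.
378 hashes to 5; 5,6 taken -> place at 7.
48 hashes to 5; 5,6,7 taken -> place at 8.
824 hashes to 2; slot 2 is free -> place at 2.
899 hashes to 3; slot 3 is free -> place at 3.
Table: [—, —, 824, 899, —, 851, 959, 378, 48, 227, 907]
Lookup 48: h=5, probe 5,6,7,8 → found at 8.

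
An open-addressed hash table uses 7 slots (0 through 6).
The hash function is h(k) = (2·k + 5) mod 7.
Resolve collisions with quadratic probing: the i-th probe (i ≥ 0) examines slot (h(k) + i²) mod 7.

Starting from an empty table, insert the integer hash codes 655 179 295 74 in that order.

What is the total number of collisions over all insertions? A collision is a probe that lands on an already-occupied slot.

4

655 hashes to 6; slot 6 is free → place at 6.
179 hashes to 6; 6 taken → place at 0.
295 hashes to 0; 0 taken → place at 1.
74 hashes to 6; 6,0 taken → place at 3.
Table: [179, 295, ., 74, ., ., 655]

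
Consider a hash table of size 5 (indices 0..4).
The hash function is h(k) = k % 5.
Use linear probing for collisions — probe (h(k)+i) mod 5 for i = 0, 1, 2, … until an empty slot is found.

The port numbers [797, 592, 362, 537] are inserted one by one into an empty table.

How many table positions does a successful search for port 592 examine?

2

Insert 797: h=2, slot 2 empty -> index 2.
Insert 592: h=2, slot 2 occupied -> index 3.
Insert 362: h=2, slots 2,3 occupied -> index 4.
Insert 537: h=2, slots 2,3,4 occupied -> index 0.
Table: [537, —, 797, 592, 362]
Lookup 592: h=2, probe 2,3 → found at 3.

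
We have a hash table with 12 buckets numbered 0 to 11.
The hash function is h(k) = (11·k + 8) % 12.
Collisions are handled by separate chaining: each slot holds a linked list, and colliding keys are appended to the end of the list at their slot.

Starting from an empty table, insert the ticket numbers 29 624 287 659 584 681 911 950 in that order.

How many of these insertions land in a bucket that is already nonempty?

29 -> bucket 3
624 -> bucket 8
287 -> bucket 9
659 -> bucket 9 (collision)
584 -> bucket 0
681 -> bucket 11
911 -> bucket 9 (collision)
950 -> bucket 6
Final buckets:
0: 584
1: _
2: _
3: 29
4: _
5: _
6: 950
7: _
8: 624
9: 287 -> 659 -> 911
10: _
11: 681

2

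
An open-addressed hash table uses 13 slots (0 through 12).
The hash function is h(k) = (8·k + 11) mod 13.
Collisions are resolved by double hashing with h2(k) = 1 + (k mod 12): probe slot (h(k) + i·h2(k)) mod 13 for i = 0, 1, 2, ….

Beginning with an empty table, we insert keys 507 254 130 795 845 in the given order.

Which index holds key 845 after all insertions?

4

507 hashes to 11; slot 11 is free => place at 11.
254 hashes to 2; slot 2 is free => place at 2.
130 hashes to 11, h2=11; 11 taken => place at 9.
795 hashes to 1; slot 1 is free => place at 1.
845 hashes to 11, h2=6; 11 taken => place at 4.
Table: [∅, 795, 254, ∅, 845, ∅, ∅, ∅, ∅, 130, ∅, 507, ∅]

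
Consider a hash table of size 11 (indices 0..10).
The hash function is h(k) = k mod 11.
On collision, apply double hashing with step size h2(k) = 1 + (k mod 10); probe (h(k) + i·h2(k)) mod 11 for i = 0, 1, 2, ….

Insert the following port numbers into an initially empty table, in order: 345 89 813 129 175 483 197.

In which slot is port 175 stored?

5

Insert 345: h=4, slot 4 empty -> index 4.
Insert 89: h=1, slot 1 empty -> index 1.
Insert 813: h=10, slot 10 empty -> index 10.
Insert 129: h=8, slot 8 empty -> index 8.
Insert 175: h=10, h2=6, slot 10 occupied -> index 5.
Insert 483: h=10, h2=4, slot 10 occupied -> index 3.
Insert 197: h=10, h2=8, slot 10 occupied -> index 7.
Table: [∅, 89, ∅, 483, 345, 175, ∅, 197, 129, ∅, 813]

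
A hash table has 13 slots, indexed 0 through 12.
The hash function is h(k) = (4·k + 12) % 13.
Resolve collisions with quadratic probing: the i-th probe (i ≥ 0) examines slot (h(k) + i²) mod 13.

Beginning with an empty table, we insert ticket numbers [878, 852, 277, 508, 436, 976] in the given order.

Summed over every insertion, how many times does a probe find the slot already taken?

878: h=1 → slot 1
852: h=1, probe 1,2 → slot 2
277: h=2, probe 2,3 → slot 3
508: h=3, probe 3,4 → slot 4
436: h=1, probe 1,2,5 → slot 5
976: h=3, probe 3,4,7 → slot 7
Table: [∅, 878, 852, 277, 508, 436, ∅, 976, ∅, ∅, ∅, ∅, ∅]

7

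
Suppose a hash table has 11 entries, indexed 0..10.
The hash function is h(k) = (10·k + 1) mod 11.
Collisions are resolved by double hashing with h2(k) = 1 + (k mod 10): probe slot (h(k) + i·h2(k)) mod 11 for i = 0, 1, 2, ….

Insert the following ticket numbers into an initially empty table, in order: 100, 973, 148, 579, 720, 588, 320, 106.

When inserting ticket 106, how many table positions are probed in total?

8

100 hashes to 0; slot 0 is free → place at 0.
973 hashes to 7; slot 7 is free → place at 7.
148 hashes to 7, h2=9; 7 taken → place at 5.
579 hashes to 5, h2=10; 5 taken → place at 4.
720 hashes to 7, h2=1; 7 taken → place at 8.
588 hashes to 7, h2=9; 7,5 taken → place at 3.
320 hashes to 0, h2=1; 0 taken → place at 1.
106 hashes to 5, h2=7; 5,1,8,4,0,7,3 taken → place at 10.
Table: [100, 320, ∅, 588, 579, 148, ∅, 973, 720, ∅, 106]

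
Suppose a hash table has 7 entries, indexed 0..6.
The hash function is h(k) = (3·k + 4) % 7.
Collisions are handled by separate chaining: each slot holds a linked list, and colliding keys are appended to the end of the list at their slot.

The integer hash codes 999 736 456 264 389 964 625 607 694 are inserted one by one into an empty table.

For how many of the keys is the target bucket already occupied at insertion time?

999 → bucket 5
736 → bucket 0
456 → bucket 0 (collision)
264 → bucket 5 (collision)
389 → bucket 2
964 → bucket 5 (collision)
625 → bucket 3
607 → bucket 5 (collision)
694 → bucket 0 (collision)
Final buckets:
0: 736 -> 456 -> 694
1: -
2: 389
3: 625
4: -
5: 999 -> 264 -> 964 -> 607
6: -

5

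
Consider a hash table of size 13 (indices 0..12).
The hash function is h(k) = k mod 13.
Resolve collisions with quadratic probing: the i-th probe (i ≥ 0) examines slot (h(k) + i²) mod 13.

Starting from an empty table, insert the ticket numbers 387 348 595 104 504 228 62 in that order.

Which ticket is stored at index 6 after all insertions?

387 hashes to 10; slot 10 is free => place at 10.
348 hashes to 10; 10 taken => place at 11.
595 hashes to 10; 10,11 taken => place at 1.
104 hashes to 0; slot 0 is free => place at 0.
504 hashes to 10; 10,11,1 taken => place at 6.
228 hashes to 7; slot 7 is free => place at 7.
62 hashes to 10; 10,11,1,6,0 taken => place at 9.
Table: [104, 595, —, —, —, —, 504, 228, —, 62, 387, 348, —]

504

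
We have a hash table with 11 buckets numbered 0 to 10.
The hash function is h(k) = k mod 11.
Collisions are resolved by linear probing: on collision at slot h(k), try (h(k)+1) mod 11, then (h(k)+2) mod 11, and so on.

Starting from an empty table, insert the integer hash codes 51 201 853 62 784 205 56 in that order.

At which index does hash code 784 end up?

4

51: h=7 → slot 7
201: h=3 → slot 3
853: h=6 → slot 6
62: h=7, probe 7,8 → slot 8
784: h=3, probe 3,4 → slot 4
205: h=7, probe 7,8,9 → slot 9
56: h=1 → slot 1
Table: [., 56, ., 201, 784, ., 853, 51, 62, 205, .]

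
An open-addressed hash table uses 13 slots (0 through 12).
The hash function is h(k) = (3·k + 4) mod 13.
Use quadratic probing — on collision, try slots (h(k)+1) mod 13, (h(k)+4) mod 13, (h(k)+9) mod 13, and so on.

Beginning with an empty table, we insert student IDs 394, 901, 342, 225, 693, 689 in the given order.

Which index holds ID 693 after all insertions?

394 hashes to 3; slot 3 is free → place at 3.
901 hashes to 3; 3 taken → place at 4.
342 hashes to 3; 3,4 taken → place at 7.
225 hashes to 3; 3,4,7 taken → place at 12.
693 hashes to 3; 3,4,7,12 taken → place at 6.
689 hashes to 4; 4 taken → place at 5.
Table: [∅, ∅, ∅, 394, 901, 689, 693, 342, ∅, ∅, ∅, ∅, 225]

6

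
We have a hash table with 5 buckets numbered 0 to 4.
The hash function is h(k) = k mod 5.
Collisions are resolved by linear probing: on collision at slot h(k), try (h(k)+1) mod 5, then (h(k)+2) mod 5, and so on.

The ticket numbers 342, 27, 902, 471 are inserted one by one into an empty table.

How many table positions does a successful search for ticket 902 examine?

3

342 hashes to 2; slot 2 is free → place at 2.
27 hashes to 2; 2 taken → place at 3.
902 hashes to 2; 2,3 taken → place at 4.
471 hashes to 1; slot 1 is free → place at 1.
Table: [-, 471, 342, 27, 902]
Lookup 902: h=2, probe 2,3,4 → found at 4.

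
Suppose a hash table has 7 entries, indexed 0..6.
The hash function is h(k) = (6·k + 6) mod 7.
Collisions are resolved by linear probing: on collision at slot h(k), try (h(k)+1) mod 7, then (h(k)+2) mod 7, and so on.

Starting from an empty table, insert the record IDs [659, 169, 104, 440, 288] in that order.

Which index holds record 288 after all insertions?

2

659 hashes to 5; slot 5 is free -> place at 5.
169 hashes to 5; 5 taken -> place at 6.
104 hashes to 0; slot 0 is free -> place at 0.
440 hashes to 0; 0 taken -> place at 1.
288 hashes to 5; 5,6,0,1 taken -> place at 2.
Table: [104, 440, 288, ∅, ∅, 659, 169]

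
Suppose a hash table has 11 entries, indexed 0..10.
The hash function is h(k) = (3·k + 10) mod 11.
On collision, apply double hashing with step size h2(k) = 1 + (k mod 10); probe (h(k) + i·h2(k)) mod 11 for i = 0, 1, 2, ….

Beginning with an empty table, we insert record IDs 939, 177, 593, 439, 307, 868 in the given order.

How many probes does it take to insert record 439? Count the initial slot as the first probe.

939 hashes to 0; slot 0 is free => place at 0.
177 hashes to 2; slot 2 is free => place at 2.
593 hashes to 7; slot 7 is free => place at 7.
439 hashes to 7, h2=10; 7 taken => place at 6.
307 hashes to 7, h2=8; 7 taken => place at 4.
868 hashes to 7, h2=9; 7 taken => place at 5.
Table: [939, —, 177, —, 307, 868, 439, 593, —, —, —]

2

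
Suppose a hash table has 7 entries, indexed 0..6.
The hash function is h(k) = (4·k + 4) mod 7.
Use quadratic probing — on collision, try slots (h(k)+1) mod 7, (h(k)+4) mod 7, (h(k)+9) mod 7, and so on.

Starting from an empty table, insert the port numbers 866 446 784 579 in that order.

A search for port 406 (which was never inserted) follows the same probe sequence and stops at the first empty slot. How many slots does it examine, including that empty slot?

866: h=3 → slot 3
446: h=3, probe 3,4 → slot 4
784: h=4, probe 4,5 → slot 5
579: h=3, probe 3,4,0 → slot 0
Table: [579, _, _, 866, 446, 784, _]
Lookup 406: h=4, probe 4,5,1 → slot 1 empty, not found.

3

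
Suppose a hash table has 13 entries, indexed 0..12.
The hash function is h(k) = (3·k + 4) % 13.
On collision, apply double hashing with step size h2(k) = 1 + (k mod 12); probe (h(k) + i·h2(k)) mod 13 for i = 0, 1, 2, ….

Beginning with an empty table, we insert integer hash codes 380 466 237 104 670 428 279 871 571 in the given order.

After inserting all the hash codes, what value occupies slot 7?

380 hashes to 0; slot 0 is free -> place at 0.
466 hashes to 11; slot 11 is free -> place at 11.
237 hashes to 0, h2=10; 0 taken -> place at 10.
104 hashes to 4; slot 4 is free -> place at 4.
670 hashes to 12; slot 12 is free -> place at 12.
428 hashes to 1; slot 1 is free -> place at 1.
279 hashes to 9; slot 9 is free -> place at 9.
871 hashes to 4, h2=8; 4,12 taken -> place at 7.
571 hashes to 1, h2=8; 1,9,4,12,7 taken -> place at 2.
Table: [380, 428, 571, _, 104, _, _, 871, _, 279, 237, 466, 670]

871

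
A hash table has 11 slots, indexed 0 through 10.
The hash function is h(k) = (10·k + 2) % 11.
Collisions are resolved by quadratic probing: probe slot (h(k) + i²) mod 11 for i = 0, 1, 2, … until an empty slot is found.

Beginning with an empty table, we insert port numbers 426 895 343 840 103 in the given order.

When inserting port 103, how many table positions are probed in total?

3

Insert 426: h=5, slot 5 empty → index 5.
Insert 895: h=9, slot 9 empty → index 9.
Insert 343: h=0, slot 0 empty → index 0.
Insert 840: h=9, slot 9 occupied → index 10.
Insert 103: h=9, slots 9,10 occupied → index 2.
Table: [343, -, 103, -, -, 426, -, -, -, 895, 840]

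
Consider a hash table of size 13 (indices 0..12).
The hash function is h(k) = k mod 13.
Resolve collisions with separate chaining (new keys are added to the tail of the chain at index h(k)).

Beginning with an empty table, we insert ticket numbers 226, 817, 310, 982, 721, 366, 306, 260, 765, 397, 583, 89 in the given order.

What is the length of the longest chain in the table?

5

226 → bucket 5
817 → bucket 11
310 → bucket 11 (collision)
982 → bucket 7
721 → bucket 6
366 → bucket 2
306 → bucket 7 (collision)
260 → bucket 0
765 → bucket 11 (collision)
397 → bucket 7 (collision)
583 → bucket 11 (collision)
89 → bucket 11 (collision)
Final buckets:
0: 260
1: —
2: 366
3: —
4: —
5: 226
6: 721
7: 982 -> 306 -> 397
8: —
9: —
10: —
11: 817 -> 310 -> 765 -> 583 -> 89
12: —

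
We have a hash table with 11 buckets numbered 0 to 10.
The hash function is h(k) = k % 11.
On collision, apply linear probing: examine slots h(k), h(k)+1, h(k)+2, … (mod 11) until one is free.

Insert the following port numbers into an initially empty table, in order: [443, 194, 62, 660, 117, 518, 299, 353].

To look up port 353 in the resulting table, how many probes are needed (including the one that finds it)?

4

Insert 443: h=3, slot 3 empty => index 3.
Insert 194: h=7, slot 7 empty => index 7.
Insert 62: h=7, slot 7 occupied => index 8.
Insert 660: h=0, slot 0 empty => index 0.
Insert 117: h=7, slots 7,8 occupied => index 9.
Insert 518: h=1, slot 1 empty => index 1.
Insert 299: h=2, slot 2 empty => index 2.
Insert 353: h=1, slots 1,2,3 occupied => index 4.
Table: [660, 518, 299, 443, 353, ∅, ∅, 194, 62, 117, ∅]
Lookup 353: h=1, probe 1,2,3,4 → found at 4.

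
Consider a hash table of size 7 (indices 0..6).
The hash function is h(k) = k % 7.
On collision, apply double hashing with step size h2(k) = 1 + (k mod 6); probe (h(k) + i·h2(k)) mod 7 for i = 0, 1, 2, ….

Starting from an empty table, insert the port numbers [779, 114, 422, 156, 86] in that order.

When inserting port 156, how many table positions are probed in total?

779 hashes to 2; slot 2 is free → place at 2.
114 hashes to 2, h2=1; 2 taken → place at 3.
422 hashes to 2, h2=3; 2 taken → place at 5.
156 hashes to 2, h2=1; 2,3 taken → place at 4.
86 hashes to 2, h2=3; 2,5 taken → place at 1.
Table: [_, 86, 779, 114, 156, 422, _]

3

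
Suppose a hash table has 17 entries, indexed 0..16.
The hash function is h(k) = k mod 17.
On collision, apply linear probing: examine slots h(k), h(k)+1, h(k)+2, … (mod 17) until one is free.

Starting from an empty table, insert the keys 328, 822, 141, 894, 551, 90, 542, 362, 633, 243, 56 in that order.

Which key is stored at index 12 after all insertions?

243

Insert 328: h=5, slot 5 empty -> index 5.
Insert 822: h=6, slot 6 empty -> index 6.
Insert 141: h=5, slots 5,6 occupied -> index 7.
Insert 894: h=10, slot 10 empty -> index 10.
Insert 551: h=7, slot 7 occupied -> index 8.
Insert 90: h=5, slots 5,6,7,8 occupied -> index 9.
Insert 542: h=15, slot 15 empty -> index 15.
Insert 362: h=5, slots 5,6,7,8,9,10 occupied -> index 11.
Insert 633: h=4, slot 4 empty -> index 4.
Insert 243: h=5, slots 5,6,7,8,9,10,11 occupied -> index 12.
Insert 56: h=5, slots 5,6,7,8,9,10,11,12 occupied -> index 13.
Table: [-, -, -, -, 633, 328, 822, 141, 551, 90, 894, 362, 243, 56, -, 542, -]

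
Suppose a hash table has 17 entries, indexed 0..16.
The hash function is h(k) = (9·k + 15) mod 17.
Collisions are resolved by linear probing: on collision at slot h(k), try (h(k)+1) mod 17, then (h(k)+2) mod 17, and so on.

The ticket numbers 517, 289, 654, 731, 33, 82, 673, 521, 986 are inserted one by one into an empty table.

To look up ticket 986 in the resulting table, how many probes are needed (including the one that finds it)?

3

Insert 517: h=10, slot 10 empty -> index 10.
Insert 289: h=15, slot 15 empty -> index 15.
Insert 654: h=2, slot 2 empty -> index 2.
Insert 731: h=15, slot 15 occupied -> index 16.
Insert 33: h=6, slot 6 empty -> index 6.
Insert 82: h=5, slot 5 empty -> index 5.
Insert 673: h=3, slot 3 empty -> index 3.
Insert 521: h=12, slot 12 empty -> index 12.
Insert 986: h=15, slots 15,16 occupied -> index 0.
Table: [986, _, 654, 673, _, 82, 33, _, _, _, 517, _, 521, _, _, 289, 731]
Lookup 986: h=15, probe 15,16,0 → found at 0.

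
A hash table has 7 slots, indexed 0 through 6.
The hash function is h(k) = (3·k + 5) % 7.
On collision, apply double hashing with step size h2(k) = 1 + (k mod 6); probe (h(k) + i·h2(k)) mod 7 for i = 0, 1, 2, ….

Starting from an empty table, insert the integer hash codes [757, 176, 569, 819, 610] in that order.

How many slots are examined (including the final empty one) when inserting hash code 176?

Insert 757: h=1, slot 1 empty → index 1.
Insert 176: h=1, h2=3, slot 1 occupied → index 4.
Insert 569: h=4, h2=6, slot 4 occupied → index 3.
Insert 819: h=5, slot 5 empty → index 5.
Insert 610: h=1, h2=5, slot 1 occupied → index 6.
Table: [-, 757, -, 569, 176, 819, 610]

2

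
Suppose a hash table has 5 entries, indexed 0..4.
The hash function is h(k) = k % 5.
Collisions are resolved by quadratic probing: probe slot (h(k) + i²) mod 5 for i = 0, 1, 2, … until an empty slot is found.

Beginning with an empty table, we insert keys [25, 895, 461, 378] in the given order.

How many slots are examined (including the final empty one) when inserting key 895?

25 hashes to 0; slot 0 is free => place at 0.
895 hashes to 0; 0 taken => place at 1.
461 hashes to 1; 1 taken => place at 2.
378 hashes to 3; slot 3 is free => place at 3.
Table: [25, 895, 461, 378, —]

2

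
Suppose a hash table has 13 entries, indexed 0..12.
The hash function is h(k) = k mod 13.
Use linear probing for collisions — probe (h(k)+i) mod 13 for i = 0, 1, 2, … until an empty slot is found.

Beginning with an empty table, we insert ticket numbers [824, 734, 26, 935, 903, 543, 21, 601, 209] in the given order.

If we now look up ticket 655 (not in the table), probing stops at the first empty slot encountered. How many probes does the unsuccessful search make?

824 hashes to 5; slot 5 is free → place at 5.
734 hashes to 6; slot 6 is free → place at 6.
26 hashes to 0; slot 0 is free → place at 0.
935 hashes to 12; slot 12 is free → place at 12.
903 hashes to 6; 6 taken → place at 7.
543 hashes to 10; slot 10 is free → place at 10.
21 hashes to 8; slot 8 is free → place at 8.
601 hashes to 3; slot 3 is free → place at 3.
209 hashes to 1; slot 1 is free → place at 1.
Table: [26, 209, ∅, 601, ∅, 824, 734, 903, 21, ∅, 543, ∅, 935]
Lookup 655: h=5, probe 5,6,7,8,9 → slot 9 empty, not found.

5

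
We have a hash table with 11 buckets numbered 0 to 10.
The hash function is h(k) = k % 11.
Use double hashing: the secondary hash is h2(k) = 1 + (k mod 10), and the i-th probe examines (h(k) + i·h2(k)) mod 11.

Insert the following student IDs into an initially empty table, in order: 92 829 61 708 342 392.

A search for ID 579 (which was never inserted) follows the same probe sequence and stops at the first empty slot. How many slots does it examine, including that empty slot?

92 hashes to 4; slot 4 is free -> place at 4.
829 hashes to 4, h2=10; 4 taken -> place at 3.
61 hashes to 6; slot 6 is free -> place at 6.
708 hashes to 4, h2=9; 4 taken -> place at 2.
342 hashes to 1; slot 1 is free -> place at 1.
392 hashes to 7; slot 7 is free -> place at 7.
Table: [—, 342, 708, 829, 92, —, 61, 392, —, —, —]
Lookup 579: h=7, h2=10, probe 7,6,5 → slot 5 empty, not found.

3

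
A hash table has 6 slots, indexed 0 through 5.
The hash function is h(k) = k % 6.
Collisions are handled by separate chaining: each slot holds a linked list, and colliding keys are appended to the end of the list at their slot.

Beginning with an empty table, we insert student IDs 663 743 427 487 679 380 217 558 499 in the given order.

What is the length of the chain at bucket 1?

663 → bucket 3
743 → bucket 5
427 → bucket 1
487 → bucket 1 (collision)
679 → bucket 1 (collision)
380 → bucket 2
217 → bucket 1 (collision)
558 → bucket 0
499 → bucket 1 (collision)
Final buckets:
0: 558
1: 427 -> 487 -> 679 -> 217 -> 499
2: 380
3: 663
4: —
5: 743

5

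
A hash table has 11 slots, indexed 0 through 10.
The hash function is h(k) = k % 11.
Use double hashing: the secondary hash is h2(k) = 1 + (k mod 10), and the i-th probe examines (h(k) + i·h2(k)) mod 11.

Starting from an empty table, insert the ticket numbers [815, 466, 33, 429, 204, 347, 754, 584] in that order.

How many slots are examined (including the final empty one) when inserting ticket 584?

7

815 hashes to 1; slot 1 is free -> place at 1.
466 hashes to 4; slot 4 is free -> place at 4.
33 hashes to 0; slot 0 is free -> place at 0.
429 hashes to 0, h2=10; 0 taken -> place at 10.
204 hashes to 6; slot 6 is free -> place at 6.
347 hashes to 6, h2=8; 6 taken -> place at 3.
754 hashes to 6, h2=5; 6,0 taken -> place at 5.
584 hashes to 1, h2=5; 1,6,0,5,10,4 taken -> place at 9.
Table: [33, 815, ., 347, 466, 754, 204, ., ., 584, 429]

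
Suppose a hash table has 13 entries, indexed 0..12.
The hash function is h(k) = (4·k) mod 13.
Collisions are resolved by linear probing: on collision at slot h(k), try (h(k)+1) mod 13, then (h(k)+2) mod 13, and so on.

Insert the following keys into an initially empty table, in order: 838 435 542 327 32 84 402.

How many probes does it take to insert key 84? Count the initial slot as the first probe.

4

838 hashes to 11; slot 11 is free -> place at 11.
435 hashes to 11; 11 taken -> place at 12.
542 hashes to 10; slot 10 is free -> place at 10.
327 hashes to 8; slot 8 is free -> place at 8.
32 hashes to 11; 11,12 taken -> place at 0.
84 hashes to 11; 11,12,0 taken -> place at 1.
402 hashes to 9; slot 9 is free -> place at 9.
Table: [32, 84, —, —, —, —, —, —, 327, 402, 542, 838, 435]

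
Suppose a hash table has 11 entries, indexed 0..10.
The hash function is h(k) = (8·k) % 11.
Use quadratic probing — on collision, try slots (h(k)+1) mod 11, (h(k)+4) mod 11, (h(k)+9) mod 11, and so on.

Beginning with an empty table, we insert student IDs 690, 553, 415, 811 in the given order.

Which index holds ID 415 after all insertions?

Insert 690: h=9, slot 9 empty => index 9.
Insert 553: h=2, slot 2 empty => index 2.
Insert 415: h=9, slot 9 occupied => index 10.
Insert 811: h=9, slots 9,10,2 occupied => index 7.
Table: [—, —, 553, —, —, —, —, 811, —, 690, 415]

10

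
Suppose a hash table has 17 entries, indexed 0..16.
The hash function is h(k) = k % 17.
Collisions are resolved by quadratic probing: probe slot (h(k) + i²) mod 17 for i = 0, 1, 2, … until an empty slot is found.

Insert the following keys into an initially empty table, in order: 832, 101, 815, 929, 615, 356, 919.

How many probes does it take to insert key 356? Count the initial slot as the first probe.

4

Insert 832: h=16, slot 16 empty -> index 16.
Insert 101: h=16, slot 16 occupied -> index 0.
Insert 815: h=16, slots 16,0 occupied -> index 3.
Insert 929: h=11, slot 11 empty -> index 11.
Insert 615: h=3, slot 3 occupied -> index 4.
Insert 356: h=16, slots 16,0,3 occupied -> index 8.
Insert 919: h=1, slot 1 empty -> index 1.
Table: [101, 919, _, 815, 615, _, _, _, 356, _, _, 929, _, _, _, _, 832]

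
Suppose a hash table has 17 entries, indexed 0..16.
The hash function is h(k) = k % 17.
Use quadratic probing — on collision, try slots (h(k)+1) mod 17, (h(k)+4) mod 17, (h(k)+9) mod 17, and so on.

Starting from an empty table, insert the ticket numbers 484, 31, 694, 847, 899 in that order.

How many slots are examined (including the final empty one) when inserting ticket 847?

Insert 484: h=8, slot 8 empty → index 8.
Insert 31: h=14, slot 14 empty → index 14.
Insert 694: h=14, slot 14 occupied → index 15.
Insert 847: h=14, slots 14,15 occupied → index 1.
Insert 899: h=15, slot 15 occupied → index 16.
Table: [—, 847, —, —, —, —, —, —, 484, —, —, —, —, —, 31, 694, 899]

3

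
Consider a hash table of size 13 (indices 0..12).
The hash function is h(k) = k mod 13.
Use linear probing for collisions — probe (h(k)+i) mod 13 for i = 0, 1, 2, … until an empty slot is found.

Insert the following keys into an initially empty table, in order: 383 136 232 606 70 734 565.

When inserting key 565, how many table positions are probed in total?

383: h=6 -> slot 6
136: h=6, probe 6,7 -> slot 7
232: h=11 -> slot 11
606: h=8 -> slot 8
70: h=5 -> slot 5
734: h=6, probe 6,7,8,9 -> slot 9
565: h=6, probe 6,7,8,9,10 -> slot 10
Table: [∅, ∅, ∅, ∅, ∅, 70, 383, 136, 606, 734, 565, 232, ∅]

5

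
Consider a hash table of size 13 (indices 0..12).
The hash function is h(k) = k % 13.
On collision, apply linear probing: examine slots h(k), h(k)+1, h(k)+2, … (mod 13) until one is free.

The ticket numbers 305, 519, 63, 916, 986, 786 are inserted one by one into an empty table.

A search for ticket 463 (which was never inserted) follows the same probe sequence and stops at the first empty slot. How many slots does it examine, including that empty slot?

305: h=6 → slot 6
519: h=12 → slot 12
63: h=11 → slot 11
916: h=6, probe 6,7 → slot 7
986: h=11, probe 11,12,0 → slot 0
786: h=6, probe 6,7,8 → slot 8
Table: [986, -, -, -, -, -, 305, 916, 786, -, -, 63, 519]
Lookup 463: h=8, probe 8,9 → slot 9 empty, not found.

2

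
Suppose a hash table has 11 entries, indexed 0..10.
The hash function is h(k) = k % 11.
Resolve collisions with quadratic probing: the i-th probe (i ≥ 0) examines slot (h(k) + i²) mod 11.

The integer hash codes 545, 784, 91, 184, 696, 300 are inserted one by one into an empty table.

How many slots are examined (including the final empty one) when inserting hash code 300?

545: h=6 -> slot 6
784: h=3 -> slot 3
91: h=3, probe 3,4 -> slot 4
184: h=8 -> slot 8
696: h=3, probe 3,4,7 -> slot 7
300: h=3, probe 3,4,7,1 -> slot 1
Table: [—, 300, —, 784, 91, —, 545, 696, 184, —, —]

4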